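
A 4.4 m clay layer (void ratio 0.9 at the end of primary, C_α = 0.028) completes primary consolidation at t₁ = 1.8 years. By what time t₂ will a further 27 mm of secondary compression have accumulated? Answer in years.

t₂ ≈ 4.7 years

S_s = C_α·H/(1+e_p)·log₁₀(t₂/t₁) ⇒ log₁₀(t₂/t₁) = S_s·(1+e_p)/(C_α·H).
log₁₀(t₂/t₁) = 0.027 × (1+0.9) / (0.028×4.4) = 0.4164
t₂ = t₁ × 10^0.4164 = 1.8 × 2.609 = 4.695 years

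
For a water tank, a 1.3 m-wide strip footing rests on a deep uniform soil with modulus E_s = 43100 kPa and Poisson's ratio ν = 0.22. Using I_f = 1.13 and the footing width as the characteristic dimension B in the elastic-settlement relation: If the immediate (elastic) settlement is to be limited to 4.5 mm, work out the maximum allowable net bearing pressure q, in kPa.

S_e = q·B·(1−ν²)/E_s · I_f  ⇒  q = S_e·E_s / (B·(1−ν²)·I_f).
q = 0.0045 × 43100 / (1.3 × 0.9516 × 1.13) = 138.7 kPa

q ≈ 139 kPa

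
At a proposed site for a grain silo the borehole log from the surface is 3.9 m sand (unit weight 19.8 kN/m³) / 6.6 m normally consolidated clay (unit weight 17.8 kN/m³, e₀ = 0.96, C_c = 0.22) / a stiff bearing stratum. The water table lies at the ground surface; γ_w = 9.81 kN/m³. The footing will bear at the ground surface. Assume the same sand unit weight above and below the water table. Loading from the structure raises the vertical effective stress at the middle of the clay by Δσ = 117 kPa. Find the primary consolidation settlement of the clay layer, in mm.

S_c ≈ 330 mm

Mid-depth of clay below the ground surface: z = 3.9 + 6.6/2 = 7.2 m.
Total vertical stress at mid-clay: σ_v = 19.8×3.9 + 17.8×3.3 = 135.96 kPa.
Pore pressure: u = 9.81×(7.2 − 0) = 70.632 kPa.
Initial effective stress: σ'_0 = σ_v − u = 135.96 − 70.632 = 65.328 kPa.
Final effective stress: σ'_f = σ'_0 + Δσ = 65.328 + 117 = 182.33 kPa.
Normally consolidated clay, so the full stress increment lies on the virgin compression line:
S_c = C_c·H/(1+e₀)·log₁₀(σ'_f/σ'_0) = 0.22×6.6/(1+0.96)×log₁₀(182.33/65.328)
    = 0.74082 × 0.44576 = 0.3302 m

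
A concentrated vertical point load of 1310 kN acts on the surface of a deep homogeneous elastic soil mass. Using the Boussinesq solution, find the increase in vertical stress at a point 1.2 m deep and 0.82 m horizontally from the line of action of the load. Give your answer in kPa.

Boussinesq vertical stress below a point load on an elastic half-space:
Δσ_z = 3P/(2πz²) · [1 + (r/z)²]^(−5/2)
r/z = 0.82/1.2 = 0.68333; [1+(r/z)²]^(−5/2) = 0.38368.
Δσ_z = 3×1310/(2π×1.2²) × 0.38368 = 434.36 × 0.38368 = 166.7 kPa

Δσ_z ≈ 167 kPa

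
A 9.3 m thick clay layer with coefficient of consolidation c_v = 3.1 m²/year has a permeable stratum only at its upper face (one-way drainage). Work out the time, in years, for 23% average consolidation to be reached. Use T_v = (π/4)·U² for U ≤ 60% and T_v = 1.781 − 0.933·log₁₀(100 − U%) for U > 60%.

t ≈ 1.16 years

Drainage path length: H_d = H = 9.3 m (single drainage).
U ≤ 60%: T_v = (π/4)·U² = (π/4)×0.23² = 0.041548.
t = T_v·H_d²/c_v = 0.041548×9.3²/3.1 = 1.159 years.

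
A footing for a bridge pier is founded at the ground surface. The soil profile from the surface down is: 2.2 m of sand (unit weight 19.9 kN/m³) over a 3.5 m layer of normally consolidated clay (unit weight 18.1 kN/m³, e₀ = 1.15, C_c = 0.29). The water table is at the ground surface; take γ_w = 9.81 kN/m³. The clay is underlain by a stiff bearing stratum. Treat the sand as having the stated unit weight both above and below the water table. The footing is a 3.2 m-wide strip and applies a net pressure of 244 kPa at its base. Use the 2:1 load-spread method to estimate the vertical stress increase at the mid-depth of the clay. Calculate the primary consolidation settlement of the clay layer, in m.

Mid-depth of clay below the ground surface: z = 2.2 + 3.5/2 = 3.95 m.
Total vertical stress at mid-clay: σ_v = 19.9×2.2 + 18.1×1.75 = 75.455 kPa.
Pore pressure: u = 9.81×(3.95 − 0) = 38.75 kPa.
Initial effective stress: σ'_0 = σ_v − u = 75.455 − 38.75 = 36.705 kPa.
Stress increase at mid-clay by the 2:1 spreading method:
Δσ = qB/(B+z) = 244×3.2/(3.2+3.95) = 109.2 kPa
Final effective stress: σ'_f = σ'_0 + Δσ = 36.705 + 109.2 = 145.91 kPa.
Normally consolidated clay, so the full stress increment lies on the virgin compression line:
S_c = C_c·H/(1+e₀)·log₁₀(σ'_f/σ'_0) = 0.29×3.5/(1+1.15)×log₁₀(145.91/36.705)
    = 0.47209 × 0.59936 = 0.283 m

S_c ≈ 0.283 m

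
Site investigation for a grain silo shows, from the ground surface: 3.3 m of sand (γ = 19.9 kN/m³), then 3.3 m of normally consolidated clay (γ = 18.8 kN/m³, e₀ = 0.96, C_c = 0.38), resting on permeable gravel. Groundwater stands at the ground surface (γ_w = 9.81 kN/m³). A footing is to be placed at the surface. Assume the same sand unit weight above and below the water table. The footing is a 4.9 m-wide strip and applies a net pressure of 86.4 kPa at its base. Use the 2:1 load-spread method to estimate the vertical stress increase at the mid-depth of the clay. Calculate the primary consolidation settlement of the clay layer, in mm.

S_c ≈ 177 mm

Mid-depth of clay below the ground surface: z = 3.3 + 3.3/2 = 4.95 m.
Total vertical stress at mid-clay: σ_v = 19.9×3.3 + 18.8×1.65 = 96.69 kPa.
Pore pressure: u = 9.81×(4.95 − 0) = 48.56 kPa.
Initial effective stress: σ'_0 = σ_v − u = 96.69 − 48.56 = 48.13 kPa.
Stress increase at mid-clay by the 2:1 spreading method:
Δσ = qB/(B+z) = 86.4×4.9/(4.9+4.95) = 42.981 kPa
Final effective stress: σ'_f = σ'_0 + Δσ = 48.13 + 42.981 = 91.111 kPa.
Normally consolidated clay, so the full stress increment lies on the virgin compression line:
S_c = C_c·H/(1+e₀)·log₁₀(σ'_f/σ'_0) = 0.38×3.3/(1+0.96)×log₁₀(91.111/48.13)
    = 0.6398 × 0.27715 = 0.1773 m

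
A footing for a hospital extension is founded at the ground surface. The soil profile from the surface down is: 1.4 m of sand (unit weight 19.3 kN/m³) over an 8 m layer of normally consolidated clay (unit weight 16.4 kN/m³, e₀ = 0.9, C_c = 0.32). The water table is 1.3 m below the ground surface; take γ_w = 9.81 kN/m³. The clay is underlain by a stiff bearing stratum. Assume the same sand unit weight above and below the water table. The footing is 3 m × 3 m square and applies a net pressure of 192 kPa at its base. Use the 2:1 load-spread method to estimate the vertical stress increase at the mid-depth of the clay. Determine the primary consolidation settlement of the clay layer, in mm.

S_c ≈ 224 mm

Mid-depth of clay below the ground surface: z = 1.4 + 8/2 = 5.4 m.
Total vertical stress at mid-clay: σ_v = 19.3×1.4 + 16.4×4 = 92.62 kPa.
Pore pressure: u = 9.81×(5.4 − 1.3) = 40.221 kPa.
Initial effective stress: σ'_0 = σ_v − u = 92.62 − 40.221 = 52.399 kPa.
Stress increase at mid-clay by the 2:1 spreading method:
Δσ = qBL/((B+z)(L+z)) = 192×3×3/((3+5.4)(3+5.4)) = 24.49 kPa
Final effective stress: σ'_f = σ'_0 + Δσ = 52.399 + 24.49 = 76.889 kPa.
Normally consolidated clay, so the full stress increment lies on the virgin compression line:
S_c = C_c·H/(1+e₀)·log₁₀(σ'_f/σ'_0) = 0.32×8/(1+0.9)×log₁₀(76.889/52.399)
    = 1.3474 × 0.16654 = 0.2244 m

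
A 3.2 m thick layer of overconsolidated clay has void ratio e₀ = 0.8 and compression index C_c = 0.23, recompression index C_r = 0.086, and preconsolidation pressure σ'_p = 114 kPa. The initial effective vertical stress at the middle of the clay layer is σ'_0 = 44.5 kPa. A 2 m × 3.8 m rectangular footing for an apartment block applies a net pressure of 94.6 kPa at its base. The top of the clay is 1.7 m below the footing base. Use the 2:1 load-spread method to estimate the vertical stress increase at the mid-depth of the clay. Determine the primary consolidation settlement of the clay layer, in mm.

Mid-depth of clay below the footing base: z = 1.7 + 3.2/2 = 3.3 m.
Stress increase at mid-clay by the 2:1 spreading method:
Δσ = qBL/((B+z)(L+z)) = 94.6×2×3.8/((2+3.3)(3.8+3.3)) = 19.106 kPa
Final effective stress: σ'_f = 44.5 + 19.106 = 63.606 kPa.
σ'_f = 63.606 ≤ σ'_p = 114 kPa, so the clay remains overconsolidated and only the recompression index applies:
S_c = C_r·H/(1+e₀)·log₁₀(σ'_f/σ'_0) = 0.086×3.2/1.8×log₁₀(63.606/44.5)
    = 0.15289 × 0.15514 = 0.02372 m

S_c ≈ 23.7 mm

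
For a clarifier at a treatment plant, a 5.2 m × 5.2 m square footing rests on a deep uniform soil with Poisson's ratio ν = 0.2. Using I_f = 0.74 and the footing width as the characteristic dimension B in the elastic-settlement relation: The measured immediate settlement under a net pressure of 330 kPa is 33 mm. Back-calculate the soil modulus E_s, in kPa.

S_e = q·B·(1−ν²)/E_s · I_f  ⇒  E_s = q·B·(1−ν²)·I_f / S_e.
E_s = 330 × 5.2 × 0.96 × 0.74 / 0.033 = 36940 kPa

E_s ≈ 36900 kPa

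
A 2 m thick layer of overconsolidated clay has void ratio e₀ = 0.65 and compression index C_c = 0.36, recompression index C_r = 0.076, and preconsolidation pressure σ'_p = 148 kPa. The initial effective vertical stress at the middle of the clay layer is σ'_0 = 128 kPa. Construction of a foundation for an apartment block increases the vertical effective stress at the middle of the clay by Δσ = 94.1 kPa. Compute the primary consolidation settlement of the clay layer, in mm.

Final effective stress: σ'_f = 128 + 94.1 = 222.1 kPa.
σ'_f = 222.1 > σ'_p = 148 kPa, so the stress path crosses the preconsolidation pressure — recompression up to σ'_p, then virgin compression beyond:
S_c = H/(1+e₀)·[C_r·log₁₀(σ'_p/σ'_0) + C_c·log₁₀(σ'_f/σ'_p)]
    = 2/1.65 × [0.076×log₁₀(148/128) + 0.36×log₁₀(222.1/148)]
    = 1.2121 × [0.0047919 + 0.063463] = 0.08273 m

S_c ≈ 82.7 mm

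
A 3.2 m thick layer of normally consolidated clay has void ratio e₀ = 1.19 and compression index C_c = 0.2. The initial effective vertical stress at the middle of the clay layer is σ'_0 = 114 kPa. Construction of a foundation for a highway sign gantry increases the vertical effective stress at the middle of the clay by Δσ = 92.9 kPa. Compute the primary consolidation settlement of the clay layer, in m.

S_c ≈ 0.0756 m

Final effective stress: σ'_f = σ'_0 + Δσ = 114 + 92.9 = 206.9 kPa.
Normally consolidated clay, so the full stress increment lies on the virgin compression line:
S_c = C_c·H/(1+e₀)·log₁₀(σ'_f/σ'_0) = 0.2×3.2/(1+1.19)×log₁₀(206.9/114)
    = 0.29224 × 0.25886 = 0.07565 m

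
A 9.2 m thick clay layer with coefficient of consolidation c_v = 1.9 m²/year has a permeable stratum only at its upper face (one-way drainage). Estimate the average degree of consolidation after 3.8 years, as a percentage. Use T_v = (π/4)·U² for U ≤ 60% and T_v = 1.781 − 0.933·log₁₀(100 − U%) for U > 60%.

Drainage path length: H_d = H = 9.2 m (single drainage).
T_v = c_v·t/H_d² = 1.9×3.8/9.2² = 0.085302.
T_v = 0.085302 corresponds to the U ≤ 60% branch:
U = √(4T_v/π) = 0.3296

U ≈ 33 %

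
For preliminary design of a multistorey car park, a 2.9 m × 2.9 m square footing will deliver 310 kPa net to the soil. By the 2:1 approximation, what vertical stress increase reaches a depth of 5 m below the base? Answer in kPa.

Δσ_z ≈ 41.8 kPa

By the 2:1 method the load spreads at 1 horizontal : 2 vertical, so at depth z the loaded area has grown by z in each plan dimension:
Δσ = qBL/((B+z)(L+z)) = 310×2.9×2.9/((2.9+5)(2.9+5)) = 41.774 kPa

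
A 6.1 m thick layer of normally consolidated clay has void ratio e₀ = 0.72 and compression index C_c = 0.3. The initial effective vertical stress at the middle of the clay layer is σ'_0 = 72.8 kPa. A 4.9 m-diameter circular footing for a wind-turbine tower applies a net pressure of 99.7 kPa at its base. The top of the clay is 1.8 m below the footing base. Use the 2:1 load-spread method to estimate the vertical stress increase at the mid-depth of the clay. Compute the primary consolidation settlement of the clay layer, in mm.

Mid-depth of clay below the footing base: z = 1.8 + 6.1/2 = 4.85 m.
Stress increase at mid-clay by the 2:1 spreading method:
Δσ ≈ qD²/(D+z)² = 99.7×4.9²/(4.9+4.85)² = 25.181 kPa
Final effective stress: σ'_f = σ'_0 + Δσ = 72.8 + 25.181 = 97.981 kPa.
Normally consolidated clay, so the full stress increment lies on the virgin compression line:
S_c = C_c·H/(1+e₀)·log₁₀(σ'_f/σ'_0) = 0.3×6.1/(1+0.72)×log₁₀(97.981/72.8)
    = 1.064 × 0.12901 = 0.1373 m

S_c ≈ 137 mm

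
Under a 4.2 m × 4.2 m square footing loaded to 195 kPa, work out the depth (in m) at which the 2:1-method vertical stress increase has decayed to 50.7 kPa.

2:1 spreading — at depth z the loaded area has grown by z in each plan dimension:
qB²/(B+z)² = Δσ_z ⇒ z = B(√(q/Δσ_z) − 1) = 4.2×(√(195/50.7) − 1) = 4.037 m

z ≈ 4.04 m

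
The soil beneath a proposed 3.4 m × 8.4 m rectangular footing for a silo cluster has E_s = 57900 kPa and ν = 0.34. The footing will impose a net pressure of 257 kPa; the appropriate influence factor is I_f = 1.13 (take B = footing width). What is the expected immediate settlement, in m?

Immediate (elastic) settlement: S_e = q·B·(1−ν²)/E_s · I_f.
S_e = 257 × 3.4 × (1 − 0.34²) / 57900 × 1.13
    = 257 × 3.4 × 0.8844 / 57900 × 1.13
    = 0.01508 m

S_e ≈ 0.0151 m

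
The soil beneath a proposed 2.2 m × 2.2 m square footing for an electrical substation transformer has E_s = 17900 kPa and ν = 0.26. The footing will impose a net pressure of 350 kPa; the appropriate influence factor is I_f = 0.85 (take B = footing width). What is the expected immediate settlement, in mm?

Immediate (elastic) settlement: S_e = q·B·(1−ν²)/E_s · I_f.
S_e = 350 × 2.2 × (1 − 0.26²) / 17900 × 0.85
    = 350 × 2.2 × 0.9324 / 17900 × 0.85
    = 0.03409 m = 34.09 mm

S_e ≈ 34.1 mm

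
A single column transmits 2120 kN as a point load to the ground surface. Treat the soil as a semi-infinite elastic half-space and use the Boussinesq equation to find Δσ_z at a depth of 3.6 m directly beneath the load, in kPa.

Boussinesq vertical stress below a point load on an elastic half-space:
Δσ_z = 3P/(2πz²) · [1 + (r/z)²]^(−5/2)
r/z = 0/3.6 = 0; [1+(r/z)²]^(−5/2) = 1.
Δσ_z = 3×2120/(2π×3.6²) × 1 = 78.104 × 1 = 78.1 kPa

Δσ_z ≈ 78.1 kPa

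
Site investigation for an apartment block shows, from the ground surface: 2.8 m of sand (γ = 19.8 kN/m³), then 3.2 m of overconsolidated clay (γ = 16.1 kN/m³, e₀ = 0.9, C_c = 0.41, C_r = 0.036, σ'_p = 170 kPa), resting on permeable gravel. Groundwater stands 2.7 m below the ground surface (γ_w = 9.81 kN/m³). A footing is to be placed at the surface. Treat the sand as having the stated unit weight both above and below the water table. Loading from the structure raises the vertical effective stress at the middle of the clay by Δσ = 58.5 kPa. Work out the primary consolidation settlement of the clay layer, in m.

Mid-depth of clay below the ground surface: z = 2.8 + 3.2/2 = 4.4 m.
Total vertical stress at mid-clay: σ_v = 19.8×2.8 + 16.1×1.6 = 81.2 kPa.
Pore pressure: u = 9.81×(4.4 − 2.7) = 16.677 kPa.
Initial effective stress: σ'_0 = σ_v − u = 81.2 − 16.677 = 64.523 kPa.
Final effective stress: σ'_f = 64.523 + 58.5 = 123.02 kPa.
σ'_f = 123.02 ≤ σ'_p = 170 kPa, so the clay remains overconsolidated and only the recompression index applies:
S_c = C_r·H/(1+e₀)·log₁₀(σ'_f/σ'_0) = 0.036×3.2/1.9×log₁₀(123.02/64.523)
    = 0.060631 × 0.28026 = 0.01699 m

S_c ≈ 0.017 m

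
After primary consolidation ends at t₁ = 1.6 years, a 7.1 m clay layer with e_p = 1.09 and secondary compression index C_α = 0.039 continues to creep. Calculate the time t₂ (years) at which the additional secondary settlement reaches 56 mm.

S_s = C_α·H/(1+e_p)·log₁₀(t₂/t₁) ⇒ log₁₀(t₂/t₁) = S_s·(1+e_p)/(C_α·H).
log₁₀(t₂/t₁) = 0.056 × (1+1.09) / (0.039×7.1) = 0.4227
t₂ = t₁ × 10^0.4227 = 1.6 × 2.647 = 4.234 years

t₂ ≈ 4.23 years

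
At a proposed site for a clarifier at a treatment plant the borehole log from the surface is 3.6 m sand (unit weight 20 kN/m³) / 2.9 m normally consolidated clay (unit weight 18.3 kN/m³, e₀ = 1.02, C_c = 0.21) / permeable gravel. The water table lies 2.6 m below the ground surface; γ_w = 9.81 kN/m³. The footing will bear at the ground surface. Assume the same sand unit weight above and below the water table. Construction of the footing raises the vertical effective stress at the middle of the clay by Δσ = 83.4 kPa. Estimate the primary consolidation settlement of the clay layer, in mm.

S_c ≈ 98.4 mm

Mid-depth of clay below the ground surface: z = 3.6 + 2.9/2 = 5.05 m.
Total vertical stress at mid-clay: σ_v = 20×3.6 + 18.3×1.45 = 98.535 kPa.
Pore pressure: u = 9.81×(5.05 − 2.6) = 24.035 kPa.
Initial effective stress: σ'_0 = σ_v − u = 98.535 − 24.035 = 74.5 kPa.
Final effective stress: σ'_f = σ'_0 + Δσ = 74.5 + 83.4 = 157.9 kPa.
Normally consolidated clay, so the full stress increment lies on the virgin compression line:
S_c = C_c·H/(1+e₀)·log₁₀(σ'_f/σ'_0) = 0.21×2.9/(1+1.02)×log₁₀(157.9/74.5)
    = 0.30149 × 0.32623 = 0.09836 m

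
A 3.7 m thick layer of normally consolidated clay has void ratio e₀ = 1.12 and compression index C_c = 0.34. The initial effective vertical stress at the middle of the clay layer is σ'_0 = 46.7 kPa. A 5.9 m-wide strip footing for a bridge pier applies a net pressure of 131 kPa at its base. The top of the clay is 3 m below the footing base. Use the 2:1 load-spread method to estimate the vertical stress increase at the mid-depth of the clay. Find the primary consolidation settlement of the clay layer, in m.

Mid-depth of clay below the footing base: z = 3 + 3.7/2 = 4.85 m.
Stress increase at mid-clay by the 2:1 spreading method:
Δσ = qB/(B+z) = 131×5.9/(5.9+4.85) = 71.898 kPa
Final effective stress: σ'_f = σ'_0 + Δσ = 46.7 + 71.898 = 118.6 kPa.
Normally consolidated clay, so the full stress increment lies on the virgin compression line:
S_c = C_c·H/(1+e₀)·log₁₀(σ'_f/σ'_0) = 0.34×3.7/(1+1.12)×log₁₀(118.6/46.7)
    = 0.5934 × 0.40477 = 0.2402 m

S_c ≈ 0.24 m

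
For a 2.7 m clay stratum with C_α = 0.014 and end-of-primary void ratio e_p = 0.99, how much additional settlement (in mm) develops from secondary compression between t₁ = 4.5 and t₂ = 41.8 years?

S_s ≈ 18.4 mm

Secondary compression: S_s = C_α·H/(1+e_p)·log₁₀(t₂/t₁)
S_s = 0.014×2.7/(1+0.99)×log₁₀(41.8/4.5)
    = 0.01899 × 0.968 = 0.01839 m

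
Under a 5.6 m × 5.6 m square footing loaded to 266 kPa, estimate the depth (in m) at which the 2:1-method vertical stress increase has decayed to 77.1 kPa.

z ≈ 4.8 m

2:1 spreading — at depth z the loaded area has grown by z in each plan dimension:
qB²/(B+z)² = Δσ_z ⇒ z = B(√(q/Δσ_z) − 1) = 5.6×(√(266/77.1) − 1) = 4.802 m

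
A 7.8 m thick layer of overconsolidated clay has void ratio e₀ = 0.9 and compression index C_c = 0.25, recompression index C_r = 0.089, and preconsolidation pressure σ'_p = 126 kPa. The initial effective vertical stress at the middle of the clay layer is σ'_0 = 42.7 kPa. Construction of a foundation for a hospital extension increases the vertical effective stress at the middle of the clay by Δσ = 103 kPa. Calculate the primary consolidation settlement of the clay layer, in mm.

Final effective stress: σ'_f = 42.7 + 103 = 145.7 kPa.
σ'_f = 145.7 > σ'_p = 126 kPa, so the stress path crosses the preconsolidation pressure — recompression up to σ'_p, then virgin compression beyond:
S_c = H/(1+e₀)·[C_r·log₁₀(σ'_p/σ'_0) + C_c·log₁₀(σ'_f/σ'_p)]
    = 7.8/1.9 × [0.089×log₁₀(126/42.7) + 0.25×log₁₀(145.7/126)]
    = 4.1053 × [0.041825 + 0.015772] = 0.2365 m

S_c ≈ 236 mm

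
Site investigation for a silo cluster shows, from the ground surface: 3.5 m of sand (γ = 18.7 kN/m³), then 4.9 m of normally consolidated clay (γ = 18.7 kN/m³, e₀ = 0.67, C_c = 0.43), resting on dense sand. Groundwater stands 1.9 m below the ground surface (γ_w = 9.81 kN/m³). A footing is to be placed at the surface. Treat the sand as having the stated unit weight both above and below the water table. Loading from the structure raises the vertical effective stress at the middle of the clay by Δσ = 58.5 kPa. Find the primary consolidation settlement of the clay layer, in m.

S_c ≈ 0.327 m

Mid-depth of clay below the ground surface: z = 3.5 + 4.9/2 = 5.95 m.
Total vertical stress at mid-clay: σ_v = 18.7×3.5 + 18.7×2.45 = 111.27 kPa.
Pore pressure: u = 9.81×(5.95 − 1.9) = 39.73 kPa.
Initial effective stress: σ'_0 = σ_v − u = 111.27 − 39.73 = 71.54 kPa.
Final effective stress: σ'_f = σ'_0 + Δσ = 71.54 + 58.5 = 130.04 kPa.
Normally consolidated clay, so the full stress increment lies on the virgin compression line:
S_c = C_c·H/(1+e₀)·log₁₀(σ'_f/σ'_0) = 0.43×4.9/(1+0.67)×log₁₀(130.04/71.54)
    = 1.2617 × 0.25953 = 0.3274 m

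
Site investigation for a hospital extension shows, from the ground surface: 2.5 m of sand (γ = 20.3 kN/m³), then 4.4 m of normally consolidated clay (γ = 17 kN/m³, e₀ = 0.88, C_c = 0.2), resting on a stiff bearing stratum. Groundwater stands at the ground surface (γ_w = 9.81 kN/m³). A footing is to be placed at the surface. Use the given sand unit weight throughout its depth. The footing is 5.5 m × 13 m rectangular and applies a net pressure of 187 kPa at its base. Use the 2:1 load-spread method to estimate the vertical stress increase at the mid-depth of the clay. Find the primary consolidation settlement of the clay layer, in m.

S_c ≈ 0.206 m

Mid-depth of clay below the ground surface: z = 2.5 + 4.4/2 = 4.7 m.
Total vertical stress at mid-clay: σ_v = 20.3×2.5 + 17×2.2 = 88.15 kPa.
Pore pressure: u = 9.81×(4.7 − 0) = 46.107 kPa.
Initial effective stress: σ'_0 = σ_v − u = 88.15 − 46.107 = 42.043 kPa.
Stress increase at mid-clay by the 2:1 spreading method:
Δσ = qBL/((B+z)(L+z)) = 187×5.5×13/((5.5+4.7)(13+4.7)) = 74.058 kPa
Final effective stress: σ'_f = σ'_0 + Δσ = 42.043 + 74.058 = 116.1 kPa.
Normally consolidated clay, so the full stress increment lies on the virgin compression line:
S_c = C_c·H/(1+e₀)·log₁₀(σ'_f/σ'_0) = 0.2×4.4/(1+0.88)×log₁₀(116.1/42.043)
    = 0.46809 × 0.44114 = 0.2065 m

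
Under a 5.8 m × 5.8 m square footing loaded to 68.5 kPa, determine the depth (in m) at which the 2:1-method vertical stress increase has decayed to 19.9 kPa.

2:1 spreading — at depth z the loaded area has grown by z in each plan dimension:
qB²/(B+z)² = Δσ_z ⇒ z = B(√(q/Δσ_z) − 1) = 5.8×(√(68.5/19.9) − 1) = 4.961 m

z ≈ 4.96 m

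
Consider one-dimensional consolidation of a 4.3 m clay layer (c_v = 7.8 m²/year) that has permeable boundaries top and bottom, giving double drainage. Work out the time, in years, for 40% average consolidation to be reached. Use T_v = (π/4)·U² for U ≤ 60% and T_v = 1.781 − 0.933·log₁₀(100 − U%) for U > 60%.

t ≈ 0.0745 years

Drainage path length: H_d = H/2 = 2.15 m (double drainage).
U ≤ 60%: T_v = (π/4)·U² = (π/4)×0.4² = 0.12566.
t = T_v·H_d²/c_v = 0.12566×2.15²/7.8 = 0.07447 years.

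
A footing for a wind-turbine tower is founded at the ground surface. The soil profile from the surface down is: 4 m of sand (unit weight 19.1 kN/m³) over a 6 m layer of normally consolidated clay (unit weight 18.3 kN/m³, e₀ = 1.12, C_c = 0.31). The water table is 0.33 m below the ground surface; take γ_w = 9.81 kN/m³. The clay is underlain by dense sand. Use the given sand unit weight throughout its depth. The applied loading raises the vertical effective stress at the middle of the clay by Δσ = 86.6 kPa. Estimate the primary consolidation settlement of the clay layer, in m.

S_c ≈ 0.32 m

Mid-depth of clay below the ground surface: z = 4 + 6/2 = 7 m.
Total vertical stress at mid-clay: σ_v = 19.1×4 + 18.3×3 = 131.3 kPa.
Pore pressure: u = 9.81×(7 − 0.33) = 65.433 kPa.
Initial effective stress: σ'_0 = σ_v − u = 131.3 − 65.433 = 65.867 kPa.
Final effective stress: σ'_f = σ'_0 + Δσ = 65.867 + 86.6 = 152.47 kPa.
Normally consolidated clay, so the full stress increment lies on the virgin compression line:
S_c = C_c·H/(1+e₀)·log₁₀(σ'_f/σ'_0) = 0.31×6/(1+1.12)×log₁₀(152.47/65.867)
    = 0.87736 × 0.36452 = 0.3198 m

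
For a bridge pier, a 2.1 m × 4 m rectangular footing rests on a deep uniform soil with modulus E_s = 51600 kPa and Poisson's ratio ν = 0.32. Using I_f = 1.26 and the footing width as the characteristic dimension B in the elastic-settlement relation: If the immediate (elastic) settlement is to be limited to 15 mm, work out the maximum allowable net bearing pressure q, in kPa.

q ≈ 326 kPa

S_e = q·B·(1−ν²)/E_s · I_f  ⇒  q = S_e·E_s / (B·(1−ν²)·I_f).
q = 0.015 × 51600 / (2.1 × 0.8976 × 1.26) = 325.9 kPa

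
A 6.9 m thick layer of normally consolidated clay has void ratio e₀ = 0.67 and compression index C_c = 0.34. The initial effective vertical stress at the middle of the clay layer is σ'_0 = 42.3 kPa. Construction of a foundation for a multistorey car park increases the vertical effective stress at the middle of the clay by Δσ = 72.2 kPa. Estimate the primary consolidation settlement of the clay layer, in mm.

Final effective stress: σ'_f = σ'_0 + Δσ = 42.3 + 72.2 = 114.5 kPa.
Normally consolidated clay, so the full stress increment lies on the virgin compression line:
S_c = C_c·H/(1+e₀)·log₁₀(σ'_f/σ'_0) = 0.34×6.9/(1+0.67)×log₁₀(114.5/42.3)
    = 1.4048 × 0.43247 = 0.6075 m

S_c ≈ 608 mm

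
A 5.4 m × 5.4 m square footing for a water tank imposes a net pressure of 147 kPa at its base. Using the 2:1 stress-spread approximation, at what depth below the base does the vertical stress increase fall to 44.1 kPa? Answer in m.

2:1 spreading — at depth z the loaded area has grown by z in each plan dimension:
qB²/(B+z)² = Δσ_z ⇒ z = B(√(q/Δσ_z) − 1) = 5.4×(√(147/44.1) − 1) = 4.459 m

z ≈ 4.46 m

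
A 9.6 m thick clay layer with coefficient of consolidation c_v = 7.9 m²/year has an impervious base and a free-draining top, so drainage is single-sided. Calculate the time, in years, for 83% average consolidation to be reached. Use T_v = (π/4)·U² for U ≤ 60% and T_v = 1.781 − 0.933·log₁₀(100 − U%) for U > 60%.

Drainage path length: H_d = H = 9.6 m (single drainage).
U > 60%: T_v = 1.781 − 0.933·log₁₀(100 − 83) = 0.63299.
t = T_v·H_d²/c_v = 0.63299×9.6²/7.9 = 7.384 years.

t ≈ 7.38 years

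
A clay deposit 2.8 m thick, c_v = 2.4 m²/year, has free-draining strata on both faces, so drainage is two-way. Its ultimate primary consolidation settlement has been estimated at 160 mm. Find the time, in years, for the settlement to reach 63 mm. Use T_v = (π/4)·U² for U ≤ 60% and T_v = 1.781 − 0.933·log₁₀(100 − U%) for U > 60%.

t ≈ 0.0994 years

Drainage path length: H_d = H/2 = 1.4 m (double drainage).
U = S(t)/S_ult = 63/160 = 0.3937.
U ≤ 60%: T_v = (π/4)·U² = (π/4)×0.39375² = 0.12177.
t = T_v·H_d²/c_v = 0.12177×1.4²/2.4 = 0.09945 years.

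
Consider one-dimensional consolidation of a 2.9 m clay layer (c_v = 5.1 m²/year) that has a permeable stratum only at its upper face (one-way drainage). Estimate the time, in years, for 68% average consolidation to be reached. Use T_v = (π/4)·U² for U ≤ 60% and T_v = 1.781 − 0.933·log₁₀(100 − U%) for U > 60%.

Drainage path length: H_d = H = 2.9 m (single drainage).
U > 60%: T_v = 1.781 − 0.933·log₁₀(100 − 68) = 0.3767.
t = T_v·H_d²/c_v = 0.3767×2.9²/5.1 = 0.6212 years.

t ≈ 0.621 years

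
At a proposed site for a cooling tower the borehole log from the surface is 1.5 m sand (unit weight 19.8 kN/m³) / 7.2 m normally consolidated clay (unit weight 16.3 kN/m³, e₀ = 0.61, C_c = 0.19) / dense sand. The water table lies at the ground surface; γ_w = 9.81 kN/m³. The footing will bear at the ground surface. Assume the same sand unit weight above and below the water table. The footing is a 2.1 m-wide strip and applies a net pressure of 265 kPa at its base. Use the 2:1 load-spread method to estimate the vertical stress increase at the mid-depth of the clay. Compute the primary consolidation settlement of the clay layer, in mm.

Mid-depth of clay below the ground surface: z = 1.5 + 7.2/2 = 5.1 m.
Total vertical stress at mid-clay: σ_v = 19.8×1.5 + 16.3×3.6 = 88.38 kPa.
Pore pressure: u = 9.81×(5.1 − 0) = 50.031 kPa.
Initial effective stress: σ'_0 = σ_v − u = 88.38 − 50.031 = 38.349 kPa.
Stress increase at mid-clay by the 2:1 spreading method:
Δσ = qB/(B+z) = 265×2.1/(2.1+5.1) = 77.292 kPa
Final effective stress: σ'_f = σ'_0 + Δσ = 38.349 + 77.292 = 115.64 kPa.
Normally consolidated clay, so the full stress increment lies on the virgin compression line:
S_c = C_c·H/(1+e₀)·log₁₀(σ'_f/σ'_0) = 0.19×7.2/(1+0.61)×log₁₀(115.64/38.349)
    = 0.84969 × 0.47935 = 0.4073 m

S_c ≈ 407 mm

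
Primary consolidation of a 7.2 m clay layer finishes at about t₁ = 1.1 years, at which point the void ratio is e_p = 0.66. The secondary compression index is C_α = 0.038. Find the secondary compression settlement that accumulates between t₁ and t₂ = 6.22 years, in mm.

S_s ≈ 124 mm

Secondary compression: S_s = C_α·H/(1+e_p)·log₁₀(t₂/t₁)
S_s = 0.038×7.2/(1+0.66)×log₁₀(6.22/1.1)
    = 0.1648 × 0.7524 = 0.124 m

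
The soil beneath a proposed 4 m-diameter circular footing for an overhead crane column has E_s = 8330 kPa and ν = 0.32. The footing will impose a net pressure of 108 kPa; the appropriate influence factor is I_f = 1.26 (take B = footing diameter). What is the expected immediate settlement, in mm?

Immediate (elastic) settlement: S_e = q·B·(1−ν²)/E_s · I_f.
S_e = 108 × 4 × (1 − 0.32²) / 8330 × 1.26
    = 108 × 4 × 0.8976 / 8330 × 1.26
    = 0.05865 m = 58.65 mm

S_e ≈ 58.7 mm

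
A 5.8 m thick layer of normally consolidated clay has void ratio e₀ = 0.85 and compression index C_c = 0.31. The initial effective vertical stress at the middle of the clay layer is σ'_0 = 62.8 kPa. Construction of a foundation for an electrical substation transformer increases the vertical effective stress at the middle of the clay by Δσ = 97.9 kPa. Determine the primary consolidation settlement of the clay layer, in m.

Final effective stress: σ'_f = σ'_0 + Δσ = 62.8 + 97.9 = 160.7 kPa.
Normally consolidated clay, so the full stress increment lies on the virgin compression line:
S_c = C_c·H/(1+e₀)·log₁₀(σ'_f/σ'_0) = 0.31×5.8/(1+0.85)×log₁₀(160.7/62.8)
    = 0.97189 × 0.40806 = 0.3966 m

S_c ≈ 0.397 m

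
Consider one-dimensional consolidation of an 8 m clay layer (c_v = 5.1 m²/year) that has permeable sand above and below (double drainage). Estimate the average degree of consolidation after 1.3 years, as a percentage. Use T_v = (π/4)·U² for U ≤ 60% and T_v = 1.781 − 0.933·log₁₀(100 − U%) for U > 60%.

U ≈ 70.8 %

Drainage path length: H_d = H/2 = 4 m (double drainage).
T_v = c_v·t/H_d² = 5.1×1.3/4² = 0.41437.
T_v = 0.41437 corresponds to the U > 60% branch:
U = 1 − 10^((1.781 − T_v)/0.933)/100 = 0.7084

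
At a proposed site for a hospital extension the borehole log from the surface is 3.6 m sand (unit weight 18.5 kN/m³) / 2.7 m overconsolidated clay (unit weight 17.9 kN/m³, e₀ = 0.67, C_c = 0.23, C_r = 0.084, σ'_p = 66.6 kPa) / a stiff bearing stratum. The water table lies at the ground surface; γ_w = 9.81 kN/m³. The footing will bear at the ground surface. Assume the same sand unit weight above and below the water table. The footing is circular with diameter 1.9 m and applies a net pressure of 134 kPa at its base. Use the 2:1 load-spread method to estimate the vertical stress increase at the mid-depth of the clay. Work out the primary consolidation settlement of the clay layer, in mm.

S_c ≈ 12.9 mm

Mid-depth of clay below the ground surface: z = 3.6 + 2.7/2 = 4.95 m.
Total vertical stress at mid-clay: σ_v = 18.5×3.6 + 17.9×1.35 = 90.765 kPa.
Pore pressure: u = 9.81×(4.95 − 0) = 48.56 kPa.
Initial effective stress: σ'_0 = σ_v − u = 90.765 − 48.56 = 42.205 kPa.
Stress increase at mid-clay by the 2:1 spreading method:
Δσ ≈ qD²/(D+z)² = 134×1.9²/(1.9+4.95)² = 10.309 kPa
Final effective stress: σ'_f = 42.205 + 10.309 = 52.514 kPa.
σ'_f = 52.514 ≤ σ'_p = 66.6 kPa, so the clay remains overconsolidated and only the recompression index applies:
S_c = C_r·H/(1+e₀)·log₁₀(σ'_f/σ'_0) = 0.084×2.7/1.67×log₁₀(52.514/42.205)
    = 0.13581 × 0.094911 = 0.01289 m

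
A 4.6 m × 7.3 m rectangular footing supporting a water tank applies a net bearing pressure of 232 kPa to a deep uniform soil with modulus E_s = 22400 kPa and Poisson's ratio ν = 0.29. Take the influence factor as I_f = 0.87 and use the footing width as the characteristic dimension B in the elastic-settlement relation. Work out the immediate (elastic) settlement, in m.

S_e ≈ 0.038 m

Immediate (elastic) settlement: S_e = q·B·(1−ν²)/E_s · I_f.
S_e = 232 × 4.6 × (1 − 0.29²) / 22400 × 0.87
    = 232 × 4.6 × 0.9159 / 22400 × 0.87
    = 0.03796 m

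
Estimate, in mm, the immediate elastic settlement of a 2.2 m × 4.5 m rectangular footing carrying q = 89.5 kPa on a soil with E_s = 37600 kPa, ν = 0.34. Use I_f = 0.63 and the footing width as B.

Immediate (elastic) settlement: S_e = q·B·(1−ν²)/E_s · I_f.
S_e = 89.5 × 2.2 × (1 − 0.34²) / 37600 × 0.63
    = 89.5 × 2.2 × 0.8844 / 37600 × 0.63
    = 0.002918 m = 2.918 mm

S_e ≈ 2.92 mm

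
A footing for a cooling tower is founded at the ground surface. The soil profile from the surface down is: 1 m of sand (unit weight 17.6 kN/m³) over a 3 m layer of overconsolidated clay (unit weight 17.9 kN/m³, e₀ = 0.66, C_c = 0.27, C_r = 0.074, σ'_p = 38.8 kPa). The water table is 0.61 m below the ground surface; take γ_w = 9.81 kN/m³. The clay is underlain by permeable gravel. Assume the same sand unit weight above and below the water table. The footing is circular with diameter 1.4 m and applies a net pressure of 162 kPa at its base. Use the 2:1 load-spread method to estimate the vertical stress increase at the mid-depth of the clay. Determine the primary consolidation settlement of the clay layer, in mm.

Mid-depth of clay below the ground surface: z = 1 + 3/2 = 2.5 m.
Total vertical stress at mid-clay: σ_v = 17.6×1 + 17.9×1.5 = 44.45 kPa.
Pore pressure: u = 9.81×(2.5 − 0.61) = 18.541 kPa.
Initial effective stress: σ'_0 = σ_v − u = 44.45 − 18.541 = 25.909 kPa.
Stress increase at mid-clay by the 2:1 spreading method:
Δσ ≈ qD²/(D+z)² = 162×1.4²/(1.4+2.5)² = 20.876 kPa
Final effective stress: σ'_f = 25.909 + 20.876 = 46.785 kPa.
σ'_f = 46.785 > σ'_p = 38.8 kPa, so the stress path crosses the preconsolidation pressure — recompression up to σ'_p, then virgin compression beyond:
S_c = H/(1+e₀)·[C_r·log₁₀(σ'_p/σ'_0) + C_c·log₁₀(σ'_f/σ'_p)]
    = 3/1.66 × [0.074×log₁₀(38.8/25.909) + 0.27×log₁₀(46.785/38.8)]
    = 1.8072 × [0.012978 + 0.021944] = 0.06311 m

S_c ≈ 63.1 mm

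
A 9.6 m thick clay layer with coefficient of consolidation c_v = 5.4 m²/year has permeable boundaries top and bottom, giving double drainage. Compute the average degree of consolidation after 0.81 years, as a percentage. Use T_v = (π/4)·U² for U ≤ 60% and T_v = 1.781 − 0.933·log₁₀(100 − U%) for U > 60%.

U ≈ 49.2 %

Drainage path length: H_d = H/2 = 4.8 m (double drainage).
T_v = c_v·t/H_d² = 5.4×0.81/4.8² = 0.18984.
T_v = 0.18984 corresponds to the U ≤ 60% branch:
U = √(4T_v/π) = 0.4916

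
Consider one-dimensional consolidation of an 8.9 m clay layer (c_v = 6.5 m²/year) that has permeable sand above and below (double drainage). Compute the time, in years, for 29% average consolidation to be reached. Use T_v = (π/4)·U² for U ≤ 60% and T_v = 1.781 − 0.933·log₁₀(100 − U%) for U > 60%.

Drainage path length: H_d = H/2 = 4.45 m (double drainage).
U ≤ 60%: T_v = (π/4)·U² = (π/4)×0.29² = 0.066052.
t = T_v·H_d²/c_v = 0.066052×4.45²/6.5 = 0.2012 years.

t ≈ 0.201 years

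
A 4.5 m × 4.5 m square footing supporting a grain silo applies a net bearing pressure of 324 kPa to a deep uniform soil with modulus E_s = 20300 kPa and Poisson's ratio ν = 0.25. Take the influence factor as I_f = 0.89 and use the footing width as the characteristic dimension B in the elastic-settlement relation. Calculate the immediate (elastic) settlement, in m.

S_e ≈ 0.0599 m

Immediate (elastic) settlement: S_e = q·B·(1−ν²)/E_s · I_f.
S_e = 324 × 4.5 × (1 − 0.25²) / 20300 × 0.89
    = 324 × 4.5 × 0.9375 / 20300 × 0.89
    = 0.05993 m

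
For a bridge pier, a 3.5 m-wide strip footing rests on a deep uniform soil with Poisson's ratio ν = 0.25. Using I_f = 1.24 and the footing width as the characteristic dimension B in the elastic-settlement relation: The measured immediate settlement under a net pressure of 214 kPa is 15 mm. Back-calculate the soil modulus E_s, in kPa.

E_s ≈ 58000 kPa

S_e = q·B·(1−ν²)/E_s · I_f  ⇒  E_s = q·B·(1−ν²)·I_f / S_e.
E_s = 214 × 3.5 × 0.9375 × 1.24 / 0.015 = 58050 kPa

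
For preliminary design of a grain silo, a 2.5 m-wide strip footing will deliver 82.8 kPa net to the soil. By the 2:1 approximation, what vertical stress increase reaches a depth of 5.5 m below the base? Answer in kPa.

By the 2:1 method the load spreads at 1 horizontal : 2 vertical, so at depth z the loaded area has grown by z in each plan dimension:
Δσ = qB/(B+z) = 82.8×2.5/(2.5+5.5) = 25.875 kPa

Δσ_z ≈ 25.9 kPa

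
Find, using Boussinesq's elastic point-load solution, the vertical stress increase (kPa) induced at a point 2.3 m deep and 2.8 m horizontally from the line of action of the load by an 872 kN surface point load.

Δσ_z ≈ 8.11 kPa

Boussinesq vertical stress below a point load on an elastic half-space:
Δσ_z = 3P/(2πz²) · [1 + (r/z)²]^(−5/2)
r/z = 2.8/2.3 = 1.2174; [1+(r/z)²]^(−5/2) = 0.10303.
Δσ_z = 3×872/(2π×2.3²) × 0.10303 = 78.705 × 0.10303 = 8.109 kPa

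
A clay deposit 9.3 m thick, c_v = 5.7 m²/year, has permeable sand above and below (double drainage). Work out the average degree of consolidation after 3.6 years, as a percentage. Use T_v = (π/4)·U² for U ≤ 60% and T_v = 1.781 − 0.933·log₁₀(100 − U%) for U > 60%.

U ≈ 92.2 %

Drainage path length: H_d = H/2 = 4.65 m (double drainage).
T_v = c_v·t/H_d² = 5.7×3.6/4.65² = 0.94901.
T_v = 0.94901 corresponds to the U > 60% branch:
U = 1 − 10^((1.781 − T_v)/0.933)/100 = 0.9221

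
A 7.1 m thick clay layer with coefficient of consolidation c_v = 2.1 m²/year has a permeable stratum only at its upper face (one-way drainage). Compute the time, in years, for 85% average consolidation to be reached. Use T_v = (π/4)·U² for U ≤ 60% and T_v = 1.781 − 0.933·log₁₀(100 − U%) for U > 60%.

t ≈ 16.4 years

Drainage path length: H_d = H = 7.1 m (single drainage).
U > 60%: T_v = 1.781 − 0.933·log₁₀(100 − 85) = 0.68371.
t = T_v·H_d²/c_v = 0.68371×7.1²/2.1 = 16.41 years.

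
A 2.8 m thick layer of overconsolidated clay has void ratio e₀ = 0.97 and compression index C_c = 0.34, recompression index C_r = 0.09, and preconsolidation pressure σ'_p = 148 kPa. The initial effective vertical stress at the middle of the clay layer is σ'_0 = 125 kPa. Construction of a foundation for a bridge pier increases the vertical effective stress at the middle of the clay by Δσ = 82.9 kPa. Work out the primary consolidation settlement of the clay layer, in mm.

Final effective stress: σ'_f = 125 + 82.9 = 207.9 kPa.
σ'_f = 207.9 > σ'_p = 148 kPa, so the stress path crosses the preconsolidation pressure — recompression up to σ'_p, then virgin compression beyond:
S_c = H/(1+e₀)·[C_r·log₁₀(σ'_p/σ'_0) + C_c·log₁₀(σ'_f/σ'_p)]
    = 2.8/1.97 × [0.09×log₁₀(148/125) + 0.34×log₁₀(207.9/148)]
    = 1.4213 × [0.0066017 + 0.050182] = 0.08071 m

S_c ≈ 80.7 mm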